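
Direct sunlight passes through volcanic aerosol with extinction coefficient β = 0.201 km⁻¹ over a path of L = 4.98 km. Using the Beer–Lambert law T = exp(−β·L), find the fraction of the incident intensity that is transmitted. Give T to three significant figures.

τ = β·L = 0.201 × 4.98 = 1.0010.
T = exp(−1.0010) = 0.3675.

0.368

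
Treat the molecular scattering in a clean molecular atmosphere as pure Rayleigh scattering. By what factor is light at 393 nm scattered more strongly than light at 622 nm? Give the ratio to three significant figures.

6.27

Rayleigh scattering ∝ λ⁻⁴, so the ratio of coefficients is the inverse fourth power of the wavelength ratio.
σ(393)/σ(622) = (622/393)⁴ = (1.5827)⁴ = 6.275.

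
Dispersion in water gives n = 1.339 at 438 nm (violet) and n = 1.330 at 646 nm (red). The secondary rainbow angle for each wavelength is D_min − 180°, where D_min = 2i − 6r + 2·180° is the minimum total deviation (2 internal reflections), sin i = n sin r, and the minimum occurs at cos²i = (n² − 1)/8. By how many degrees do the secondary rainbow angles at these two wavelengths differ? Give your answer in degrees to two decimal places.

2.35°

At 438 nm (n = 1.339): cos²i = 0.09912 → i = 71.650°, r = 45.141°, D_min = 232.451°, rainbow angle = 52.451°.
At 646 nm (n = 1.330): cos²i = 0.09611 → i = 71.940°, r = 45.630°, D_min = 230.101°, rainbow angle = 50.101°.
Angular width = |52.451° − 50.101°| = 2.350°.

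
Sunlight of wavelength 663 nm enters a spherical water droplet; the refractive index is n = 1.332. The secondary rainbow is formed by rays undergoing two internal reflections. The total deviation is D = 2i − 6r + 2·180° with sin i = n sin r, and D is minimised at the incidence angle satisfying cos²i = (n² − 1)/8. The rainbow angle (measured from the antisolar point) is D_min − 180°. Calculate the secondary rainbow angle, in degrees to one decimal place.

50.6°

cos²i = (1.77422 − 1)/8 = 0.09678; i = arccos(0.31109) = 71.875°.
sin r = sin 71.875°/1.332 = 0.71350; r = 45.520°.
D_min = 2·71.875° − 6·45.520° + 360° = 230.628°.
Rainbow angle = D_min − 180° = 50.628°.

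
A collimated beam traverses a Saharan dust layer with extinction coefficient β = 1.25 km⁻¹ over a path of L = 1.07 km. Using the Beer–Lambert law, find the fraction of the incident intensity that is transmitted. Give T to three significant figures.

0.263

τ = β·L = 1.25 × 1.07 = 1.3375.
T = exp(−1.3375) = 0.2625.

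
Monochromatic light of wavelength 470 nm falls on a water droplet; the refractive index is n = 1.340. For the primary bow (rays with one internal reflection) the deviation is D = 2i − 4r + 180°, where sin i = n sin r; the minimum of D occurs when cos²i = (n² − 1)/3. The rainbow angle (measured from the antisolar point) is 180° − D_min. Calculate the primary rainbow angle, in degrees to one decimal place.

cos²i = (1.79560 − 1)/3 = 0.26520; i = arccos(0.51498) = 59.004°.
sin r = sin 59.004°/1.340 = 0.63971; r = 39.770°.
D_min = 2·59.004° − 4·39.770° + 180° = 138.929°.
Rainbow angle = 180° − D_min = 41.071°.

41.1°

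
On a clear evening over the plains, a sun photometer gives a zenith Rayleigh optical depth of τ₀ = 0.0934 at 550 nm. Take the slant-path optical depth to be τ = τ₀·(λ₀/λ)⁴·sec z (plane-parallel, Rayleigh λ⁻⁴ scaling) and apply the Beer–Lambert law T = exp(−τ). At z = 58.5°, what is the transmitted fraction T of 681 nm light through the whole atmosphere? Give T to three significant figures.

0.927

sec 58.5° = 1.9139.
τ = 0.0934 × (550/681)⁴ × 1.9139 = 0.0934 × 0.4255 × 1.9139 = 0.0761.
T = exp(−0.0761) = 0.9268.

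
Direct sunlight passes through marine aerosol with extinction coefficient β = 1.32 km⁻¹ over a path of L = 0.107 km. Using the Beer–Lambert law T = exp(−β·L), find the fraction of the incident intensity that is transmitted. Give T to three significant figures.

0.868

τ = β·L = 1.32 × 0.107 = 0.1412.
T = exp(−0.1412) = 0.8683.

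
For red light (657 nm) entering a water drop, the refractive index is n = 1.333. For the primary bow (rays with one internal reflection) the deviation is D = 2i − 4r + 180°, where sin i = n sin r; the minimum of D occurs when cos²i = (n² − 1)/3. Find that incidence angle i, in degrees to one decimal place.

cos²i = (1.333² − 1)/3 = (1.77689 − 1)/3 = 0.25896.
cos i = 0.50888, so i = 59.410°.

59.4°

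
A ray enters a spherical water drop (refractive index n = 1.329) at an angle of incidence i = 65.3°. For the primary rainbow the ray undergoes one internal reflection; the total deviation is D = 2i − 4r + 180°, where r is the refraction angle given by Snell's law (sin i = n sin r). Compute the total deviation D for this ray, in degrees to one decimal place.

sin r = sin 65.3° / 1.329 = 0.9085/1.329 = 0.6836; r = 43.13°.
D = 2·65.3° − 4·43.13° + 180° = 130.60° − 172.50° + 180° = 138.10°.

138.1°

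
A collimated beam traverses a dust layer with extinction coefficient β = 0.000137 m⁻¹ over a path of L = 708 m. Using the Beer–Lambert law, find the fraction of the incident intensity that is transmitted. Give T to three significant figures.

τ = β·L = 0.000137 × 708 = 0.0970.
T = exp(−0.0970) = 0.9076.

0.908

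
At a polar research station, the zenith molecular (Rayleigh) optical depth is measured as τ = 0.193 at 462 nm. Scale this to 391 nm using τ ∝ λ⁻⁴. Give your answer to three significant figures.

0.376

τ(391 nm) = τ(462 nm) × (462/391)⁴ = 0.193 × (1.1816)⁴ = 0.193 × 1.9492 = 0.3762.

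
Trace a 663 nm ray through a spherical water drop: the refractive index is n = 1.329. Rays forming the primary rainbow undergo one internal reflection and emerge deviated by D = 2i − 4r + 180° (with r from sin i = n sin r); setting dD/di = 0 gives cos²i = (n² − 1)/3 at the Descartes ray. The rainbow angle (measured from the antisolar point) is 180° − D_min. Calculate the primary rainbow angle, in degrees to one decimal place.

42.7°

cos²i = (1.76624 − 1)/3 = 0.25541; i = arccos(0.50538) = 59.643°.
sin r = sin 59.643°/1.329 = 0.64928; r = 40.487°.
D_min = 2·59.643° − 4·40.487° + 180° = 137.337°.
Rainbow angle = 180° − D_min = 42.663°.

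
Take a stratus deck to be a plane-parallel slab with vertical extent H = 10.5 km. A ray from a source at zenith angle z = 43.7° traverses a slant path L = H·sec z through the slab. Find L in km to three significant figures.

14.5 km

sec z = 1/cos 43.7° = 1.3832.
L = 10.5 × 1.3832 = 14.523 km.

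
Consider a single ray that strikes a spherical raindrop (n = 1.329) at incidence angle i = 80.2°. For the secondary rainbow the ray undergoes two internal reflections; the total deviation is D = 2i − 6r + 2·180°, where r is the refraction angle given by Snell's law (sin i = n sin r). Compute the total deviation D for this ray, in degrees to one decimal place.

233.3°

sin r = sin 80.2° / 1.329 = 0.9854/1.329 = 0.7415; r = 47.86°.
D = 2·80.2° − 6·47.86° + 2·180° = 160.40° − 287.14° + 360° = 233.26°.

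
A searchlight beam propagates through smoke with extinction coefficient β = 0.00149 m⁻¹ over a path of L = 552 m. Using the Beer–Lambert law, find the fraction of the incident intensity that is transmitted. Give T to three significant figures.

0.439

τ = β·L = 0.00149 × 552 = 0.8225.
T = exp(−0.8225) = 0.4393.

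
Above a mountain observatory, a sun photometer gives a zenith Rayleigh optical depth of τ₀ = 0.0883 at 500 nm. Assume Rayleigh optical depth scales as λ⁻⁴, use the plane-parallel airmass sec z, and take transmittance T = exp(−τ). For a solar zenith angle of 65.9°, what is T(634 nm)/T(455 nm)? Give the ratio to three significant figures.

1.26

Airmass: sec 65.9° = 2.4490.
τ(634 nm) = 0.0883 × (500/634)⁴ × 2.4490 = 0.0883 × 0.3868 × 2.4490 = 0.0837.
τ(455 nm) = 0.0883 × (500/455)⁴ × 2.4490 = 0.0883 × 1.4583 × 2.4490 = 0.3153.
T(634)/T(455) = exp(τ_B − τ_A) = exp(0.2317) = 1.2607.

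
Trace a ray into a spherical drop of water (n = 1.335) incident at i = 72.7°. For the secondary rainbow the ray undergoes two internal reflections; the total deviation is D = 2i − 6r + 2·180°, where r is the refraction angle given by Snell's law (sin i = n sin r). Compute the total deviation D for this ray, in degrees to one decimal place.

sin r = sin 72.7° / 1.335 = 0.9548/1.335 = 0.7152; r = 45.66°.
D = 2·72.7° − 6·45.66° + 2·180° = 145.40° − 273.95° + 360° = 231.45°.

231.5°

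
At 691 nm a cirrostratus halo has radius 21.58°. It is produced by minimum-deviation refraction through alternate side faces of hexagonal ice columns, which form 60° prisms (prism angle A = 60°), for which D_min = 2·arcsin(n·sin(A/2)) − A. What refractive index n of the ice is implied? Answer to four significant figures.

1.307

Rearranging: n = sin((D_min + A)/2) / sin(A/2).
(D_min + A)/2 = (21.58° + 60°)/2 = 40.790°.
n = sin 40.790° / sin 30° = 0.6533 / 0.5000 = 1.3066.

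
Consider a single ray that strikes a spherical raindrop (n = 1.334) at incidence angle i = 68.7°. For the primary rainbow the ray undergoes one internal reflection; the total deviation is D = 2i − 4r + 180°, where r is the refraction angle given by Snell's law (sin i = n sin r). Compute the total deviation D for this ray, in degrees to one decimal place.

140.2°

sin r = sin 68.7° / 1.334 = 0.9317/1.334 = 0.6984; r = 44.30°.
D = 2·68.7° − 4·44.30° + 180° = 137.40° − 177.20° + 180° = 140.20°.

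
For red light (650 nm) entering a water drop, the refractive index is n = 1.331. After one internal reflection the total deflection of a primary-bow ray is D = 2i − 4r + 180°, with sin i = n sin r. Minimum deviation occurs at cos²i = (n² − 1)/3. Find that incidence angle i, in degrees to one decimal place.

59.5°

cos²i = (1.331² − 1)/3 = (1.77156 − 1)/3 = 0.25719.
cos i = 0.50714, so i = 59.527°.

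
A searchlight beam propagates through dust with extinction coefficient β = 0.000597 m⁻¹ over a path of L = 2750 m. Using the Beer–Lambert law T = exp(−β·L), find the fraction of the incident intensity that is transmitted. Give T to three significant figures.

0.194

τ = β·L = 0.000597 × 2750 = 1.6418.
T = exp(−1.6418) = 0.1936.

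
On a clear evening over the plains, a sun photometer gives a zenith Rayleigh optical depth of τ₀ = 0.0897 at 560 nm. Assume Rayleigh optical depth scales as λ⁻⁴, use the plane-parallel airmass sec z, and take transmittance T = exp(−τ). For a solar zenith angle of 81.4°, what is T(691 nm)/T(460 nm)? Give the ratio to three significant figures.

Airmass: sec 81.4° = 6.6874.
τ(691 nm) = 0.0897 × (560/691)⁴ × 6.6874 = 0.0897 × 0.4314 × 6.6874 = 0.2588.
τ(460 nm) = 0.0897 × (560/460)⁴ × 6.6874 = 0.0897 × 2.1964 × 6.6874 = 1.3176.
T(691)/T(460) = exp(τ_B − τ_A) = exp(1.0588) = 2.8829.

2.88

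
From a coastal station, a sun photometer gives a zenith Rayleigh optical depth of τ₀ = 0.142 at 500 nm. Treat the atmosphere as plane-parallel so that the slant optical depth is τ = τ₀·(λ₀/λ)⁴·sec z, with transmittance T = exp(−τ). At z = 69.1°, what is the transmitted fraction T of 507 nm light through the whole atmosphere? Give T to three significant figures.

0.686

sec 69.1° = 2.8032.
τ = 0.142 × (500/507)⁴ × 2.8032 = 0.142 × 0.9459 × 2.8032 = 0.3765.
T = exp(−0.3765) = 0.6862.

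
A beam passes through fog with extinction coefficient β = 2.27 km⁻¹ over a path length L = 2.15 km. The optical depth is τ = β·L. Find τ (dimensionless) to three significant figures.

4.88

τ = β·L = 2.27 × 2.15 = 4.8805.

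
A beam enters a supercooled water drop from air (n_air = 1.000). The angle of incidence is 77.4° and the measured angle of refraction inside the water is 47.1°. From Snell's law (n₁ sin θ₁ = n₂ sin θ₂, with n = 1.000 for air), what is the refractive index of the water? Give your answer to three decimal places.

1.332

n = sin θ_i / sin θ_r = sin 77.4° / sin 47.1° = 0.9759 / 0.7325 = 1.3322.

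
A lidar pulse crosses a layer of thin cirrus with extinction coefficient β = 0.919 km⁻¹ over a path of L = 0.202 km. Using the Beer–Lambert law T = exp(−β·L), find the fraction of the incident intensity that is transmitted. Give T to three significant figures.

0.831

τ = β·L = 0.919 × 0.202 = 0.1856.
T = exp(−0.1856) = 0.8306.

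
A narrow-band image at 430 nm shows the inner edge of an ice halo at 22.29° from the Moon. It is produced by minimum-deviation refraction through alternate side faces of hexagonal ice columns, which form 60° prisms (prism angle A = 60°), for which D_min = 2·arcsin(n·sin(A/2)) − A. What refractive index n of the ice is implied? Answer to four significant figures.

1.316

Rearranging: n = sin((D_min + A)/2) / sin(A/2).
(D_min + A)/2 = (22.29° + 60°)/2 = 41.145°.
n = sin 41.145° / sin 30° = 0.6580 / 0.5000 = 1.3159.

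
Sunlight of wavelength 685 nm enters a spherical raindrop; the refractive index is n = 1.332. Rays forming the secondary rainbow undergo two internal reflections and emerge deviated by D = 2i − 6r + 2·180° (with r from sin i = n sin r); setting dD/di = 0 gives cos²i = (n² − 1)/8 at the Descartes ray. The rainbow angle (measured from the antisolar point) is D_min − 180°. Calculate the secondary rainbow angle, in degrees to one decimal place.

50.6°

cos²i = (1.77422 − 1)/8 = 0.09678; i = arccos(0.31109) = 71.875°.
sin r = sin 71.875°/1.332 = 0.71350; r = 45.520°.
D_min = 2·71.875° − 6·45.520° + 360° = 230.628°.
Rainbow angle = D_min − 180° = 50.628°.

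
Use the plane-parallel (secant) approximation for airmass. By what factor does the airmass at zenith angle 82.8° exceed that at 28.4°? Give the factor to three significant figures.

X(82.8°)/X(28.4°) = sec 82.8° / sec 28.4° = cos 28.4° / cos 82.8° = 0.8796/0.1253 = 7.0185.

7.02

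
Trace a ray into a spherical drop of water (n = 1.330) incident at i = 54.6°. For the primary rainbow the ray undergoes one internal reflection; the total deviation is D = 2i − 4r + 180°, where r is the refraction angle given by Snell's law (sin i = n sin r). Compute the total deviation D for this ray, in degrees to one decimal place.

138.0°

sin r = sin 54.6° / 1.330 = 0.8151/1.330 = 0.6129; r = 37.80°.
D = 2·54.6° − 4·37.80° + 180° = 109.20° − 151.19° + 180° = 138.01°.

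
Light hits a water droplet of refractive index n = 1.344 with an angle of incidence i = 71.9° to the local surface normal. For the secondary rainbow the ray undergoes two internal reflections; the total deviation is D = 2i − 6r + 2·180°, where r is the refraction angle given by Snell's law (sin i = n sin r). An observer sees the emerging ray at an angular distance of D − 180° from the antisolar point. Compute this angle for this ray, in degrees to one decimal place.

sin r = sin 71.9° / 1.344 = 0.9505/1.344 = 0.7072; r = 45.01°.
D = 2·71.9° − 6·45.01° + 2·180° = 143.80° − 270.06° + 360° = 233.74°.
Angle from antisolar point = D − 180° = 53.74°.

53.7°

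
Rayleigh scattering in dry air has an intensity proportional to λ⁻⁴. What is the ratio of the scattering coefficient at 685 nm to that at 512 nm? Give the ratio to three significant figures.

0.312

Rayleigh scattering ∝ λ⁻⁴, so the ratio of coefficients is the inverse fourth power of the wavelength ratio.
σ(685)/σ(512) = (512/685)⁴ = (0.7474)⁴ = 0.3121.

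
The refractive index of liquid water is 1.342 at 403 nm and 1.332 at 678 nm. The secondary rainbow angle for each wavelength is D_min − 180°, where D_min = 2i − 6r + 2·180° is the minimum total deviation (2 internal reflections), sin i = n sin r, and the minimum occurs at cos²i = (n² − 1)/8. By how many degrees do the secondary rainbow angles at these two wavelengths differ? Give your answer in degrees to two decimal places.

At 403 nm (n = 1.342): cos²i = 0.10012 → i = 71.554°, r = 44.981°, D_min = 233.222°, rainbow angle = 53.222°.
At 678 nm (n = 1.332): cos²i = 0.09678 → i = 71.875°, r = 45.520°, D_min = 230.628°, rainbow angle = 50.628°.
Angular width = |53.222° − 50.628°| = 2.594°.

2.59°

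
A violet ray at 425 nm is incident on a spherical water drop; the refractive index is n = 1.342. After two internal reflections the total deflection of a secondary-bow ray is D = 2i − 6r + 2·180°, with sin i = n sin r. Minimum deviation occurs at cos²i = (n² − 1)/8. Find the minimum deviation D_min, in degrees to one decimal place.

cos²i = (1.80096 − 1)/8 = 0.10012; i = arccos(0.31642) = 71.554°.
sin r = sin 71.554°/1.342 = 0.70687; r = 44.981°.
D_min = 2·71.554° − 6·44.981° + 360° = 233.222°.

233.2°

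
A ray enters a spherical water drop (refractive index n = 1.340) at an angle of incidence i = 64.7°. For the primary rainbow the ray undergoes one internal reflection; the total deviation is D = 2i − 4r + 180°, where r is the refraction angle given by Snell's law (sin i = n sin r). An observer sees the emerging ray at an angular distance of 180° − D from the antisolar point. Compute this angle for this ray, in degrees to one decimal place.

40.3°

sin r = sin 64.7° / 1.340 = 0.9041/1.340 = 0.6747; r = 42.43°.
D = 2·64.7° − 4·42.43° + 180° = 129.40° − 169.72° + 180° = 139.68°.
Angle from antisolar point = 180° − D = 40.32°.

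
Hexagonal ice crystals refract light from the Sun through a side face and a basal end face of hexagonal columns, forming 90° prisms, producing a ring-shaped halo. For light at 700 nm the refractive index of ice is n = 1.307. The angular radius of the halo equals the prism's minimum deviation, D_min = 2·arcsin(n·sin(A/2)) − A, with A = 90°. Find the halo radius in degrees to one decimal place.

45.1°

n·sin(A/2) = 1.307 × sin 45° = 1.307 × 0.7071 = 0.9242.
D_min = 2·arcsin(0.9242) − 90° = 2 × 67.546° − 90° = 45.093°.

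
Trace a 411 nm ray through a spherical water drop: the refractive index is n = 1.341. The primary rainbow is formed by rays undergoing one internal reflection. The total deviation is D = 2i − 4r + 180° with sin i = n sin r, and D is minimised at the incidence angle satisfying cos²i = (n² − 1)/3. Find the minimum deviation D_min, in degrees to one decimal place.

139.1°

cos²i = (1.79828 − 1)/3 = 0.26609; i = arccos(0.51584) = 58.946°.
sin r = sin 58.946°/1.341 = 0.63884; r = 39.705°.
D_min = 2·58.946° − 4·39.705° + 180° = 139.071°.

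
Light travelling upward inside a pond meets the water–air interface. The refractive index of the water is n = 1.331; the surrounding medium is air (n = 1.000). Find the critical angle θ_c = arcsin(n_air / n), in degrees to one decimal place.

sin θ_c = n_air / n = 1.000 / 1.331 = 0.7513.
θ_c = arcsin(0.7513) = 48.70°.

48.7°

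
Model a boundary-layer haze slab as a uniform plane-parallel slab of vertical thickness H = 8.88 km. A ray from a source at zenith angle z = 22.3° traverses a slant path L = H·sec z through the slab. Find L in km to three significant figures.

9.60 km

sec z = 1/cos 22.3° = 1.0808.
L = 8.88 × 1.0808 = 9.598 km.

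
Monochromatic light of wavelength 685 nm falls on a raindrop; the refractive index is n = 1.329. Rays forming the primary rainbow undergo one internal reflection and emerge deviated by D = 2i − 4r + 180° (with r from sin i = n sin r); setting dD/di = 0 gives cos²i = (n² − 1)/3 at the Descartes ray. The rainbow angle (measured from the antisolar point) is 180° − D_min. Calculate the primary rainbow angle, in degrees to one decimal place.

42.7°

cos²i = (1.76624 − 1)/3 = 0.25541; i = arccos(0.50538) = 59.643°.
sin r = sin 59.643°/1.329 = 0.64928; r = 40.487°.
D_min = 2·59.643° − 4·40.487° + 180° = 137.337°.
Rainbow angle = 180° − D_min = 42.663°.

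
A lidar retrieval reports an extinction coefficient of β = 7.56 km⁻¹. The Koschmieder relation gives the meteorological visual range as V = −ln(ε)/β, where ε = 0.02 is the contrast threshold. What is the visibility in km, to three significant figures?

0.517 km

V = −ln(0.02) / 7.56 = 3.912 / 7.56 = 0.5175 km.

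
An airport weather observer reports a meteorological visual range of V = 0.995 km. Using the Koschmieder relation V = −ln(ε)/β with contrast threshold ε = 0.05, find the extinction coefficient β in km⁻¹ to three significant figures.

3.01 km⁻¹

β = −ln(0.05) / V = 2.996 / 0.995 = 3.0108 km⁻¹.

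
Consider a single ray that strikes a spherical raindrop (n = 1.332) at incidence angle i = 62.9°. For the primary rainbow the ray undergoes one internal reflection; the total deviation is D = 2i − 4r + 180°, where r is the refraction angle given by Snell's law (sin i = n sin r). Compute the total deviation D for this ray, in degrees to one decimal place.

138.0°

sin r = sin 62.9° / 1.332 = 0.8902/1.332 = 0.6683; r = 41.94°.
D = 2·62.9° − 4·41.94° + 180° = 125.80° − 167.75° + 180° = 138.05°.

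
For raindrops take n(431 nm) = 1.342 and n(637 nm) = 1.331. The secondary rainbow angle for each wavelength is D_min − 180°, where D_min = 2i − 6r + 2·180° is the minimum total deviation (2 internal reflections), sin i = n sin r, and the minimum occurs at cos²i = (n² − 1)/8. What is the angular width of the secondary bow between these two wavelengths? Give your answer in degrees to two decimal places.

At 431 nm (n = 1.342): cos²i = 0.10012 → i = 71.554°, r = 44.981°, D_min = 233.222°, rainbow angle = 53.222°.
At 637 nm (n = 1.331): cos²i = 0.09645 → i = 71.907°, r = 45.575°, D_min = 230.365°, rainbow angle = 50.365°.
Angular width = |53.222° − 50.365°| = 2.857°.

2.86°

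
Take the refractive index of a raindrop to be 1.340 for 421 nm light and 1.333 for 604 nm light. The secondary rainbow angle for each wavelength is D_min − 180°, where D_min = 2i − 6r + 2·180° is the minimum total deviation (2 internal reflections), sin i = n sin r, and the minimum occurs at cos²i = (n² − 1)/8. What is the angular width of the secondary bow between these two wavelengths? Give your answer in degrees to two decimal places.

1.82°

At 421 nm (n = 1.340): cos²i = 0.09945 → i = 71.618°, r = 45.088°, D_min = 232.709°, rainbow angle = 52.709°.
At 604 nm (n = 1.333): cos²i = 0.09711 → i = 71.843°, r = 45.466°, D_min = 230.891°, rainbow angle = 50.891°.
Angular width = |52.709° − 50.891°| = 1.818°.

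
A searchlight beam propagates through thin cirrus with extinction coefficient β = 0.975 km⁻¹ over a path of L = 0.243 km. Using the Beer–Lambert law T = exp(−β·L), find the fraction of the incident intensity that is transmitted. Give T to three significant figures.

τ = β·L = 0.975 × 0.243 = 0.2369.
T = exp(−0.2369) = 0.7891.

0.789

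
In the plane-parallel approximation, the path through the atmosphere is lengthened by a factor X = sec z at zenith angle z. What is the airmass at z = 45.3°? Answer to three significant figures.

1.42

X = sec z = 1/cos 45.3° = 1/0.7034 = 1.4217.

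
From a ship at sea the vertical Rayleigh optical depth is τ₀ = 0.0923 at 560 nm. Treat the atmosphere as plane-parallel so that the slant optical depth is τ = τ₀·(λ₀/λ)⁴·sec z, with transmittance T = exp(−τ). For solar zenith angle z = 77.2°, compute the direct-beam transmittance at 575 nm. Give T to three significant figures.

0.687

sec 77.2° = 4.5137.
τ = 0.0923 × (560/575)⁴ × 4.5137 = 0.0923 × 0.8997 × 4.5137 = 0.3748.
T = exp(−0.3748) = 0.6874.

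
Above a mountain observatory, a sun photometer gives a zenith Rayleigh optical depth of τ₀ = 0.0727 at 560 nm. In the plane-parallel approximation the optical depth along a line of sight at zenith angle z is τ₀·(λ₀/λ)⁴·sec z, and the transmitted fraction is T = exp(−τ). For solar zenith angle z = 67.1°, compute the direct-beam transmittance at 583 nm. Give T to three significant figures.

sec 67.1° = 2.5699.
τ = 0.0727 × (560/583)⁴ × 2.5699 = 0.0727 × 0.8513 × 2.5699 = 0.1590.
T = exp(−0.1590) = 0.8530.

0.853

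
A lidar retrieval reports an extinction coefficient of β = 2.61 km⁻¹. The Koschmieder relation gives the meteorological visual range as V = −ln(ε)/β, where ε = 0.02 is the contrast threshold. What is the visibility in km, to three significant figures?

V = −ln(0.02) / 2.61 = 3.912 / 2.61 = 1.4989 km.

1.50 km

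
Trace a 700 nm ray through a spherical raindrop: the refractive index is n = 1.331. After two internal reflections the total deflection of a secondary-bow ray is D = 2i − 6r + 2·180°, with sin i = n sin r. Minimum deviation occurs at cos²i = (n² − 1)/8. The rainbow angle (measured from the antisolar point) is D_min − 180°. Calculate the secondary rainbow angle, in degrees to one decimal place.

cos²i = (1.77156 − 1)/8 = 0.09645; i = arccos(0.31056) = 71.907°.
sin r = sin 71.907°/1.331 = 0.71417; r = 45.575°.
D_min = 2·71.907° − 6·45.575° + 360° = 230.365°.
Rainbow angle = D_min − 180° = 50.365°.

50.4°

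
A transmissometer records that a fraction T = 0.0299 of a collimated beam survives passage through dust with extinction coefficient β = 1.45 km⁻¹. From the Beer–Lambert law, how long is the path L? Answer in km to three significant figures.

Beer–Lambert: T = exp(−βL) ⇒ L = −ln(T)/β = −ln(0.0299)/1.45 = 3.5099/1.45 = 2.421 km.

2.42 km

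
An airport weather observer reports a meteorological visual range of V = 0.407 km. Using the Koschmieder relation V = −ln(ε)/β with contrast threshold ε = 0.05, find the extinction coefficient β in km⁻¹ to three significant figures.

β = −ln(0.05) / V = 2.996 / 0.407 = 7.3605 km⁻¹.

7.36 km⁻¹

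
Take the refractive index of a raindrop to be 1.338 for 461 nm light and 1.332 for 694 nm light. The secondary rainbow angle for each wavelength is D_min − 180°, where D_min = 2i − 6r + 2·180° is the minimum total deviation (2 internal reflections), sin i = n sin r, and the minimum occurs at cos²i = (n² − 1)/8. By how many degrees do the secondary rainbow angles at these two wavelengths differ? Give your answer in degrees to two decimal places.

1.56°

At 461 nm (n = 1.338): cos²i = 0.09878 → i = 71.682°, r = 45.195°, D_min = 232.193°, rainbow angle = 52.193°.
At 694 nm (n = 1.332): cos²i = 0.09678 → i = 71.875°, r = 45.520°, D_min = 230.628°, rainbow angle = 50.628°.
Angular width = |52.193° − 50.628°| = 1.564°.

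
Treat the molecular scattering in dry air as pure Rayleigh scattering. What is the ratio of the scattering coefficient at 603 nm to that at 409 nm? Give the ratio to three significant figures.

Rayleigh scattering ∝ λ⁻⁴, so the ratio of coefficients is the inverse fourth power of the wavelength ratio.
σ(603)/σ(409) = (409/603)⁴ = (0.6783)⁴ = 0.2117.

0.212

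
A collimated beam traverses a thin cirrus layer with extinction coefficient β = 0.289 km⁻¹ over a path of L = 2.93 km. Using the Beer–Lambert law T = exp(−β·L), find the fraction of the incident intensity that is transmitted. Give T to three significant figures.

τ = β·L = 0.289 × 2.93 = 0.8468.
T = exp(−0.8468) = 0.4288.

0.429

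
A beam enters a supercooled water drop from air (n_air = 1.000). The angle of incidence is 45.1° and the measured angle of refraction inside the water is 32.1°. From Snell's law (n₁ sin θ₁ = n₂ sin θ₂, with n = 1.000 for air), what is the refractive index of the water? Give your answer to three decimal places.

1.333

n = sin θ_i / sin θ_r = sin 45.1° / sin 32.1° = 0.7083 / 0.5314 = 1.3330.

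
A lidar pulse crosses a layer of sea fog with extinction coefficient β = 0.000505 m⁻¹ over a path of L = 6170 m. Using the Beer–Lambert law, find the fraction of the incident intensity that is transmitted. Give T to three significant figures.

0.0443

τ = β·L = 0.000505 × 6170 = 3.1159.
T = exp(−3.1159) = 0.0443.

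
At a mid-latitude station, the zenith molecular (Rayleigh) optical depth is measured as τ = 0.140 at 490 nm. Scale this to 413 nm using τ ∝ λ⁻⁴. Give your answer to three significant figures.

τ(413 nm) = τ(490 nm) × (490/413)⁴ = 0.140 × (1.1864)⁴ = 0.140 × 1.9815 = 0.2774.

0.277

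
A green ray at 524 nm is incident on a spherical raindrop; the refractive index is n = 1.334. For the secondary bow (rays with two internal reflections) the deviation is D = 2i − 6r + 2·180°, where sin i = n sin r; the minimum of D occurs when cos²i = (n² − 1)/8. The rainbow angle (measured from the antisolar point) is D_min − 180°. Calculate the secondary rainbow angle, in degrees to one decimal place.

51.2°

cos²i = (1.77956 − 1)/8 = 0.09744; i = arccos(0.31216) = 71.810°.
sin r = sin 71.810°/1.334 = 0.71217; r = 45.411°.
D_min = 2·71.810° − 6·45.411° + 360° = 231.153°.
Rainbow angle = D_min − 180° = 51.153°.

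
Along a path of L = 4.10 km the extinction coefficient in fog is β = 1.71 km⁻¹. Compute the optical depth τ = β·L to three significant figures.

τ = β·L = 1.71 × 4.10 = 7.0110.

7.01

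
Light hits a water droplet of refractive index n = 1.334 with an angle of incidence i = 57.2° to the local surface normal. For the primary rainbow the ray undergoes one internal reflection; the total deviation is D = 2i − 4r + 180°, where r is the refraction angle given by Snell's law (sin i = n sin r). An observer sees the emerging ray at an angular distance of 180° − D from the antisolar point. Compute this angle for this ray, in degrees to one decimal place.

41.8°

sin r = sin 57.2° / 1.334 = 0.8406/1.334 = 0.6301; r = 39.06°.
D = 2·57.2° − 4·39.06° + 180° = 114.40° − 156.23° + 180° = 138.17°.
Angle from antisolar point = 180° − D = 41.83°.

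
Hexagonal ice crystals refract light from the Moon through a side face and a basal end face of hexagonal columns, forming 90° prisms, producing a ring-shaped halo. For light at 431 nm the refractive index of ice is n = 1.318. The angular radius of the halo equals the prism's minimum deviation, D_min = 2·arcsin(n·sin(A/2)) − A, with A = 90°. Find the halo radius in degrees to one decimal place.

47.5°

n·sin(A/2) = 1.318 × sin 45° = 1.318 × 0.7071 = 0.9320.
D_min = 2·arcsin(0.9320) − 90° = 2 × 68.743° − 90° = 47.487°.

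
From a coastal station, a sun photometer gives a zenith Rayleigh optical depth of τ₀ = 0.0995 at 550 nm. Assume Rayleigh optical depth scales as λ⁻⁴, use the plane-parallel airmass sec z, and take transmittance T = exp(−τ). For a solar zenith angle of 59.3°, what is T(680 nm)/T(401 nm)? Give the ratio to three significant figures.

1.83

Airmass: sec 59.3° = 1.9587.
τ(680 nm) = 0.0995 × (550/680)⁴ × 1.9587 = 0.0995 × 0.4280 × 1.9587 = 0.0834.
τ(401 nm) = 0.0995 × (550/401)⁴ × 1.9587 = 0.0995 × 3.5389 × 1.9587 = 0.6897.
T(680)/T(401) = exp(τ_B − τ_A) = exp(0.6063) = 1.8336.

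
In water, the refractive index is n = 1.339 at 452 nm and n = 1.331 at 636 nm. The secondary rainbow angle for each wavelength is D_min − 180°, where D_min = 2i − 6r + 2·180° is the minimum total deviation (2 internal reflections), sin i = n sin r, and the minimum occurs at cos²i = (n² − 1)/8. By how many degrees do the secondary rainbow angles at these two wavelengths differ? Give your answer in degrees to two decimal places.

At 452 nm (n = 1.339): cos²i = 0.09912 → i = 71.650°, r = 45.141°, D_min = 232.451°, rainbow angle = 52.451°.
At 636 nm (n = 1.331): cos²i = 0.09645 → i = 71.907°, r = 45.575°, D_min = 230.365°, rainbow angle = 50.365°.
Angular width = |52.451° − 50.365°| = 2.086°.

2.09°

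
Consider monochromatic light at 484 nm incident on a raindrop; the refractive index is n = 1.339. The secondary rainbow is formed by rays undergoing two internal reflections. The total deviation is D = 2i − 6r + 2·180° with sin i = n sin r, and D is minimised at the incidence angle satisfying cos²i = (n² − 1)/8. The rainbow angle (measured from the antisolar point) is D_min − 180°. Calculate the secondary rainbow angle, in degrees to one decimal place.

cos²i = (1.79292 − 1)/8 = 0.09912; i = arccos(0.31483) = 71.650°.
sin r = sin 71.650°/1.339 = 0.70885; r = 45.141°.
D_min = 2·71.650° − 6·45.141° + 360° = 232.451°.
Rainbow angle = D_min − 180° = 52.451°.

52.5°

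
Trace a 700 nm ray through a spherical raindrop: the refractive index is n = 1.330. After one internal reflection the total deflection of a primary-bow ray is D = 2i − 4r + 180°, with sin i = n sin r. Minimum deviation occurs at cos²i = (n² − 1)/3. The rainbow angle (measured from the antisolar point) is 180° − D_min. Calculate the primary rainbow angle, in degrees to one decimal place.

42.5°

cos²i = (1.76890 − 1)/3 = 0.25630; i = arccos(0.50626) = 59.585°.
sin r = sin 59.585°/1.330 = 0.64841; r = 40.422°.
D_min = 2·59.585° − 4·40.422° + 180° = 137.484°.
Rainbow angle = 180° − D_min = 42.516°.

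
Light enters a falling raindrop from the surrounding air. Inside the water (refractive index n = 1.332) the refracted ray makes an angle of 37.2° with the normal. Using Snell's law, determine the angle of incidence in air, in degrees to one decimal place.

53.6°

Snell: sin θ_i = n · sin θ_r = 1.332 × sin 37.2° = 1.332 × 0.6046 = 0.8053.
θ_i = arcsin(0.8053) = 53.64°.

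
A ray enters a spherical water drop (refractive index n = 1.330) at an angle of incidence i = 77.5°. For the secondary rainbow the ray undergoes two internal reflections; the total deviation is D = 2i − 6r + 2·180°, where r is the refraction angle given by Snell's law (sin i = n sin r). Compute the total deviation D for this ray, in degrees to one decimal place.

sin r = sin 77.5° / 1.330 = 0.9763/1.330 = 0.7341; r = 47.23°.
D = 2·77.5° − 6·47.23° + 2·180° = 155.00° − 283.37° + 360° = 231.63°.

231.6°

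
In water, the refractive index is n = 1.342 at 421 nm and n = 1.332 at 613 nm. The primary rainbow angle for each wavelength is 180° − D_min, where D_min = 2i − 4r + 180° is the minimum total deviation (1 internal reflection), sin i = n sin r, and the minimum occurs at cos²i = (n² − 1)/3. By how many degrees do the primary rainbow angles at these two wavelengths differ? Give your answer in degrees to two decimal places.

1.44°

At 421 nm (n = 1.342): cos²i = 0.26699 → i = 58.888°, r = 39.641°, D_min = 139.213°, rainbow angle = 40.787°.
At 613 nm (n = 1.332): cos²i = 0.25807 → i = 59.469°, r = 40.290°, D_min = 137.776°, rainbow angle = 42.224°.
Angular width = |40.787° − 42.224°| = 1.437°.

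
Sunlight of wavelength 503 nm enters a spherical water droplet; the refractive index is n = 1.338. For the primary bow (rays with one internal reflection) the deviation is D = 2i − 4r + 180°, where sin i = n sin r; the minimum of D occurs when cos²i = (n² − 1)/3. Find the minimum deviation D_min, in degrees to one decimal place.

138.6°

cos²i = (1.79024 − 1)/3 = 0.26341; i = arccos(0.51324) = 59.120°.
sin r = sin 59.120°/1.338 = 0.64144; r = 39.899°.
D_min = 2·59.120° − 4·39.899° + 180° = 138.643°.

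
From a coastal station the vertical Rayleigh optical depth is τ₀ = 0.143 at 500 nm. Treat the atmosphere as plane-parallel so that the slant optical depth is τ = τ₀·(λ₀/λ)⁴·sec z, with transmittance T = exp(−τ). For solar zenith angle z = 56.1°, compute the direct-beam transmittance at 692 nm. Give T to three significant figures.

sec 56.1° = 1.7929.
τ = 0.143 × (500/692)⁴ × 1.7929 = 0.143 × 0.2726 × 1.7929 = 0.0699.
T = exp(−0.0699) = 0.9325.

0.933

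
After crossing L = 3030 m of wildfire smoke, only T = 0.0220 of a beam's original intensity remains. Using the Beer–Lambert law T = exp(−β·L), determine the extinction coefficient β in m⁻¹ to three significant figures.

Beer–Lambert: T = exp(−βL) ⇒ β = −ln(T)/L = −ln(0.0220)/3030 = 3.8167/3030 = 0.00126 m⁻¹.

0.00126 m⁻¹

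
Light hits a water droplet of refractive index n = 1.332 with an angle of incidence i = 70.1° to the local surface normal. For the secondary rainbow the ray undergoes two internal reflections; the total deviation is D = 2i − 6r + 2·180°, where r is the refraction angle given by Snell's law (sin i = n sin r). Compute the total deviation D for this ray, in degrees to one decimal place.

230.8°

sin r = sin 70.1° / 1.332 = 0.9403/1.332 = 0.7059; r = 44.90°.
D = 2·70.1° − 6·44.90° + 2·180° = 140.20° − 269.42° + 360° = 230.78°.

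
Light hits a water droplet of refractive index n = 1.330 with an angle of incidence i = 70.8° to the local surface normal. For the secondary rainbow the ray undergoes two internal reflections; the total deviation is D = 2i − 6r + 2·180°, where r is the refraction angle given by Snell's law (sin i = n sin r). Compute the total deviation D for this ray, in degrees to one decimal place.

230.2°

sin r = sin 70.8° / 1.330 = 0.9444/1.330 = 0.7101; r = 45.24°.
D = 2·70.8° − 6·45.24° + 2·180° = 141.60° − 271.44° + 360° = 230.16°.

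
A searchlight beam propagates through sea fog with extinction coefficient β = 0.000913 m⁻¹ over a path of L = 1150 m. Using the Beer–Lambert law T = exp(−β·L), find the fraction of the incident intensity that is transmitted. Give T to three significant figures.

0.350

τ = β·L = 0.000913 × 1150 = 1.0499.
T = exp(−1.0499) = 0.3500.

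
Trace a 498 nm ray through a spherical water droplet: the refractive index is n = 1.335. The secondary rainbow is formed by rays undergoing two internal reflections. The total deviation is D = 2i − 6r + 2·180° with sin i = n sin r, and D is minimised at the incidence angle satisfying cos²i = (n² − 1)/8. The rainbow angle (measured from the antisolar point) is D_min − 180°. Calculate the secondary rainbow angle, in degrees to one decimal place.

51.4°

cos²i = (1.78222 − 1)/8 = 0.09778; i = arccos(0.31269) = 71.778°.
sin r = sin 71.778°/1.335 = 0.71150; r = 45.357°.
D_min = 2·71.778° − 6·45.357° + 360° = 231.414°.
Rainbow angle = D_min − 180° = 51.414°.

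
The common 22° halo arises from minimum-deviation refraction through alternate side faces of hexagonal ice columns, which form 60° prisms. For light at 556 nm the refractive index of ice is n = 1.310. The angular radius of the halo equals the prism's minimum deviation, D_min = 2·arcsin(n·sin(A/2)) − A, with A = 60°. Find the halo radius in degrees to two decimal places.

n·sin(A/2) = 1.310 × sin 30° = 1.310 × 0.5000 = 0.6550.
D_min = 2·arcsin(0.6550) − 60° = 2 × 40.920° − 60° = 21.839°.

21.84°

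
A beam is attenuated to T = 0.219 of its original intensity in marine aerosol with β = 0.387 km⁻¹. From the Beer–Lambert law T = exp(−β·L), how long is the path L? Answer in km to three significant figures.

3.92 km

Beer–Lambert: T = exp(−βL) ⇒ L = −ln(T)/β = −ln(0.219)/0.387 = 1.5187/0.387 = 3.924 km.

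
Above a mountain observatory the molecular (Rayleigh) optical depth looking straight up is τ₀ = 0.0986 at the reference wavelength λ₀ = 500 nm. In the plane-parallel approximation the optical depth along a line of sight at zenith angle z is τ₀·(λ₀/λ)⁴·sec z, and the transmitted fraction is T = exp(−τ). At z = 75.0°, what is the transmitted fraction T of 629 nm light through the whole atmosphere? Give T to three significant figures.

sec 75.0° = 3.8637.
τ = 0.0986 × (500/629)⁴ × 3.8637 = 0.0986 × 0.3993 × 3.8637 = 0.1521.
T = exp(−0.1521) = 0.8589.

0.859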